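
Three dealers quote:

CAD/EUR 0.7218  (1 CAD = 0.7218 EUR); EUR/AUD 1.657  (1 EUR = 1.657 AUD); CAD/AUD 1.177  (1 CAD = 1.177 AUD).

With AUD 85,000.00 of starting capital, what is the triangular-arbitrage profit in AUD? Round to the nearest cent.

Profit: AUD 1,373.76

Profitable loop is AUD → CAD → EUR → AUD:
AUD 85,000.00 ÷ 1.177 = CAD 72,217.50
CAD 72,217.50 × 0.7218 = EUR 52,126.59
EUR 52,126.59 × 1.657 = AUD 86,373.76
Profit = AUD 86,373.76 − AUD 85,000.00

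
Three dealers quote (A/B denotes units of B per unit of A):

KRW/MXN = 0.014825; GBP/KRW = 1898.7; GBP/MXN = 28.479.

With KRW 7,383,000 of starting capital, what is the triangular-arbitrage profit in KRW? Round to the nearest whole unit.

Profit: KRW 86,758

Profitable loop is KRW → GBP → MXN → KRW:
KRW 7,383,000 ÷ 1898.7 = GBP 3,888.45
GBP 3,888.45 × 28.479 = MXN 110,739.17
MXN 110,739.17 ÷ 0.014825 = KRW 7,469,758
Profit = KRW 7,469,758 − KRW 7,383,000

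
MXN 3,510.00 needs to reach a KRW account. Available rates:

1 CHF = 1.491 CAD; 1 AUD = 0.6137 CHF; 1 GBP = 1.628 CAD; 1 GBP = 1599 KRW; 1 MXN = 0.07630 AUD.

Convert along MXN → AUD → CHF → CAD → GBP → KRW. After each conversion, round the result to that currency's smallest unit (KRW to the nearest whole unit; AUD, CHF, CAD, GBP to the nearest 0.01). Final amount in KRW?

MXN 3,510.00 × 0.07630 = AUD 267.81
AUD 267.81 × 0.6137 = CHF 164.35
CHF 164.35 × 1.491 = CAD 245.05
CAD 245.05 ÷ 1.628 = GBP 150.52
GBP 150.52 × 1599 = KRW 240,681

KRW 240,681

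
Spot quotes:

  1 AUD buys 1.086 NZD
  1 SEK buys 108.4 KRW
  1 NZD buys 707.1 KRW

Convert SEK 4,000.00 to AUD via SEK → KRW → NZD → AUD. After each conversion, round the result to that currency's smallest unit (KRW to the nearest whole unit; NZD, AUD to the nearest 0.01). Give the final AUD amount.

AUD 564.65

SEK 4,000.00 × 108.4 = KRW 433,600
KRW 433,600 ÷ 707.1 = NZD 613.21
NZD 613.21 ÷ 1.086 = AUD 564.65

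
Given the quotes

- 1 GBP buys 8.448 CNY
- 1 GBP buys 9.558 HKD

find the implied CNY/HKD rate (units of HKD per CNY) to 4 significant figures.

1 CNY ÷ 8.448 = 0.118371 GBP
0.118371 GBP × 9.558 = 1.13139 HKD

CNY/HKD = 1.131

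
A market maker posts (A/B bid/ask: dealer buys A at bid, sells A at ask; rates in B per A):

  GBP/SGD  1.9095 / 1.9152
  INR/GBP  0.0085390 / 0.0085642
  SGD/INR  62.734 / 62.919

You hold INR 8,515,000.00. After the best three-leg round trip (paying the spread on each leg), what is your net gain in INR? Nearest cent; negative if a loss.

Net profit: INR 194,922.85

Best loop INR → GBP → SGD → INR:
INR 8,515,000.00 × 0.0085390 (sell INR at bid) = GBP 72,709.58
GBP 72,709.58 × 1.9095 (sell GBP at bid) = SGD 138,838.95
SGD 138,838.95 × 62.734 (sell SGD at bid) = INR 8,709,922.85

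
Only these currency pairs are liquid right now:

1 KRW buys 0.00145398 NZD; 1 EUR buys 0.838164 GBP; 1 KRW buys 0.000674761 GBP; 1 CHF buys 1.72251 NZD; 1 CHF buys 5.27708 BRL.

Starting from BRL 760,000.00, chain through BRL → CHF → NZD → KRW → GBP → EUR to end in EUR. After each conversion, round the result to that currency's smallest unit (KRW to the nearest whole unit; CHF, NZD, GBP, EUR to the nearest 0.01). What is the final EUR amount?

BRL 760,000.00 ÷ 5.27708 = CHF 144,019.04
CHF 144,019.04 × 1.72251 = NZD 248,074.24
NZD 248,074.24 ÷ 0.00145398 = KRW 170,617,368
KRW 170,617,368 × 0.000674761 = GBP 115,125.95
GBP 115,125.95 ÷ 0.838164 = EUR 137,354.92

EUR 137,354.92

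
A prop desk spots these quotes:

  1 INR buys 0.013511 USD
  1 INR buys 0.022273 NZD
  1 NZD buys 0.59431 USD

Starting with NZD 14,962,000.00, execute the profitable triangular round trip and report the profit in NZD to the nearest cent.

Profitable loop is NZD → INR → USD → NZD:
NZD 14,962,000.00 ÷ 0.022273 = INR 671,755,039.73
INR 671,755,039.73 × 0.013511 = USD 9,076,082.34
USD 9,076,082.34 ÷ 0.59431 = NZD 15,271,629.86
Profit = NZD 15,271,629.86 − NZD 14,962,000.00

Profit: NZD 309,629.86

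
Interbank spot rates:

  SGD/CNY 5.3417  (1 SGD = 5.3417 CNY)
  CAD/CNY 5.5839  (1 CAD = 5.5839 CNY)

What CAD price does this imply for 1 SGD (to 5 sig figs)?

1 SGD × 5.3417 = 5.3417 CNY
5.3417 CNY ÷ 5.5839 = 0.956625 CAD

SGD/CAD = 0.95663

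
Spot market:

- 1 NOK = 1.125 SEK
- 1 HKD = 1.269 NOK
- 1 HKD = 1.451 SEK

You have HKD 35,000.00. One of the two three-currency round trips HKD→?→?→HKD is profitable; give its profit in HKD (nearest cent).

Profitable loop is HKD → SEK → NOK → HKD:
HKD 35,000.00 × 1.451 = SEK 50,785.00
SEK 50,785.00 ÷ 1.125 = NOK 45,142.22
NOK 45,142.22 ÷ 1.269 = HKD 35,573.07
Profit = HKD 35,573.07 − HKD 35,000.00

Profit: HKD 573.07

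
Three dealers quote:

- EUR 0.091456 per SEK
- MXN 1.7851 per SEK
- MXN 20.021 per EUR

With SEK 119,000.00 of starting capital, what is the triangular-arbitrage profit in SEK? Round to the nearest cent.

Profitable loop is SEK → EUR → MXN → SEK:
SEK 119,000.00 × 0.091456 = EUR 10,883.26
EUR 10,883.26 × 20.021 = MXN 217,893.83
MXN 217,893.83 ÷ 1.7851 = SEK 122,062.53
Profit = SEK 122,062.53 − SEK 119,000.00

Profit: SEK 3,062.53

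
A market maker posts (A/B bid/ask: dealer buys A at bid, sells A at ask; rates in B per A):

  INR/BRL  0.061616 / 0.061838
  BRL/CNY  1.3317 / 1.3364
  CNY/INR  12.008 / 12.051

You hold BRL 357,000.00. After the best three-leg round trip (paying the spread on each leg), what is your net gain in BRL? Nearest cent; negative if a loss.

Best loop BRL → INR → CNY → BRL:
BRL 357,000.00 ÷ 0.061838 (buy INR at ask) = INR 5,773,149.20
INR 5,773,149.20 ÷ 12.051 (buy CNY at ask) = CNY 479,059.76
CNY 479,059.76 ÷ 1.3364 (buy BRL at ask) = BRL 358,470.34

Net profit: BRL 1,470.34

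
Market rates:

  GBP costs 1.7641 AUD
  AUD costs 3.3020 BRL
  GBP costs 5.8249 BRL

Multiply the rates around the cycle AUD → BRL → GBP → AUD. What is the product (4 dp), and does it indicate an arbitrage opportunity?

1.0000 (no arbitrage)

Around AUD → BRL → GBP → AUD: 1 × 3.3020 ÷ 5.8249 × 1.7641 = 1.000027
Product ≈ 1 (deviation 0.003%, within rounding noise).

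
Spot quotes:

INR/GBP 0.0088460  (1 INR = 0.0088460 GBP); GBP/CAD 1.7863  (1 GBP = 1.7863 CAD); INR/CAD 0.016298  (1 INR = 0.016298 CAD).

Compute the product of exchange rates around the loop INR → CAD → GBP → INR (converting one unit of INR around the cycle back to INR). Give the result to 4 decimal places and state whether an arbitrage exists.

Around INR → CAD → GBP → INR: 1 × 0.016298 ÷ 1.7863 ÷ 0.0088460 = 1.031414
Product > 1; profitable direction is INR → CAD → GBP → INR.

1.0314 (arbitrage exists)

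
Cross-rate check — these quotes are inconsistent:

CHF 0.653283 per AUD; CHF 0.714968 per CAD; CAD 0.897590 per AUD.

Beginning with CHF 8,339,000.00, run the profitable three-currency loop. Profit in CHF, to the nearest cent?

Profit: CHF 149,886.38

Profitable loop is CHF → CAD → AUD → CHF:
CHF 8,339,000.00 ÷ 0.714968 = CAD 11,663,459.06
CAD 11,663,459.06 ÷ 0.897590 = AUD 12,994,194.53
AUD 12,994,194.53 × 0.653283 = CHF 8,488,886.38
Profit = CHF 8,488,886.38 − CHF 8,339,000.00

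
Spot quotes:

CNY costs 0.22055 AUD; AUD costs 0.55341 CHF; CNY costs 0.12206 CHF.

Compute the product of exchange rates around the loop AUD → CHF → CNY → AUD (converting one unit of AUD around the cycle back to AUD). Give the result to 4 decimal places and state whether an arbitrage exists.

1.0000 (no arbitrage)

Around AUD → CHF → CNY → AUD: 1 × 0.55341 ÷ 0.12206 × 0.22055 = 0.999956
Product ≈ 1 (deviation 0.004%, within rounding noise).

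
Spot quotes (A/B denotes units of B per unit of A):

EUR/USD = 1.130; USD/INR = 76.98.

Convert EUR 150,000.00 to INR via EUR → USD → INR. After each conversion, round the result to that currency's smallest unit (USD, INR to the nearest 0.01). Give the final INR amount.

INR 13,048,110.00

EUR 150,000.00 × 1.130 = USD 169,500.00
USD 169,500.00 × 76.98 = INR 13,048,110.00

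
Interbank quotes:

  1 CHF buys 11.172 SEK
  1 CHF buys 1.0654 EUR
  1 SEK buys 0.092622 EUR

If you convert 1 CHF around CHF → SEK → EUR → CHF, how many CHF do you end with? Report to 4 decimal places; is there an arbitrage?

Around CHF → SEK → EUR → CHF: 1 × 11.172 × 0.092622 ÷ 1.0654 = 0.971253
Product < 1; profitable direction is CHF → EUR → SEK → CHF.

0.9713 (arbitrage exists)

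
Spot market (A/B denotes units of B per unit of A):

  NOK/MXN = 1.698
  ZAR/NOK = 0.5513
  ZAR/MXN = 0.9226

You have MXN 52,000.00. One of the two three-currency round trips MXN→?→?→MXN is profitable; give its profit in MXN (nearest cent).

Profitable loop is MXN → ZAR → NOK → MXN:
MXN 52,000.00 ÷ 0.9226 = ZAR 56,362.45
ZAR 56,362.45 × 0.5513 = NOK 31,072.62
NOK 31,072.62 × 1.698 = MXN 52,761.31
Profit = MXN 52,761.31 − MXN 52,000.00

Profit: MXN 761.31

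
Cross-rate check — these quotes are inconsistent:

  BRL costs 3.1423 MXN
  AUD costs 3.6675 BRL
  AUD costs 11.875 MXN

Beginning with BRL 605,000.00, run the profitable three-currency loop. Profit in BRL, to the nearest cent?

Profit: BRL 18,406.35

Profitable loop is BRL → AUD → MXN → BRL:
BRL 605,000.00 ÷ 3.6675 = AUD 164,962.51
AUD 164,962.51 × 11.875 = MXN 1,958,929.79
MXN 1,958,929.79 ÷ 3.1423 = BRL 623,406.35
Profit = BRL 623,406.35 − BRL 605,000.00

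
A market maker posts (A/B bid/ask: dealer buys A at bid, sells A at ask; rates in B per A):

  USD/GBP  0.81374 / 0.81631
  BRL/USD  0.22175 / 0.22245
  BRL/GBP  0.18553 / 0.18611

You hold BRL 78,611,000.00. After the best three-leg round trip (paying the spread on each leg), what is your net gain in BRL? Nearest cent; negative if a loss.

Net profit: BRL 1,706,455.00

Best loop BRL → GBP → USD → BRL:
BRL 78,611,000.00 × 0.18553 (sell BRL at bid) = GBP 14,584,698.83
GBP 14,584,698.83 ÷ 0.81631 (buy USD at ask) = USD 17,866,617.87
USD 17,866,617.87 ÷ 0.22245 (buy BRL at ask) = BRL 80,317,455.00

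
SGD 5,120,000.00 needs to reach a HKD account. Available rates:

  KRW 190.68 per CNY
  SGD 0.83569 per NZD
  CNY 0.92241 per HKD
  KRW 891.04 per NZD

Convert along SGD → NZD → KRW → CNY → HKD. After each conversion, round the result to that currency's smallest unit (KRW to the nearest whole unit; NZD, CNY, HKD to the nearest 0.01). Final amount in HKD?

SGD 5,120,000.00 ÷ 0.83569 = NZD 6,126,673.77
NZD 6,126,673.77 × 891.04 = KRW 5,459,111,396
KRW 5,459,111,396 ÷ 190.68 = CNY 28,629,701.05
CNY 28,629,701.05 ÷ 0.92241 = HKD 31,037,934.38

HKD 31,037,934.38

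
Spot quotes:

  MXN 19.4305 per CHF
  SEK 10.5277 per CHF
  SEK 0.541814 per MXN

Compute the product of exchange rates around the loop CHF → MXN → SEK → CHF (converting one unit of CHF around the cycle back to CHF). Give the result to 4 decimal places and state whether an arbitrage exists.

Around CHF → MXN → SEK → CHF: 1 × 19.4305 × 0.541814 ÷ 10.5277 = 1.000002
Product ≈ 1 (deviation 0.000%, within rounding noise).

1.0000 (no arbitrage)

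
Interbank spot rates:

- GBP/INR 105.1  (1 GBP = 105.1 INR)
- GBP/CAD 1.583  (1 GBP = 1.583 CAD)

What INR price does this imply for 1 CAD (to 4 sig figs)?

1 CAD ÷ 1.583 = 0.631712 GBP
0.631712 GBP × 105.1 = 66.3929 INR

CAD/INR = 66.39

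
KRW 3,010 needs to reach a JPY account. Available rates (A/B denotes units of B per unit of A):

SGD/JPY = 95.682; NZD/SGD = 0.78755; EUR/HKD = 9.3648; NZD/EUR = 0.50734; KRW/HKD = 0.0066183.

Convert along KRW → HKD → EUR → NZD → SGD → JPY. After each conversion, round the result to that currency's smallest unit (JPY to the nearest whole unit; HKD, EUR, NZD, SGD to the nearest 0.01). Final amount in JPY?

JPY 317

KRW 3,010 × 0.0066183 = HKD 19.92
HKD 19.92 ÷ 9.3648 = EUR 2.13
EUR 2.13 ÷ 0.50734 = NZD 4.20
NZD 4.20 × 0.78755 = SGD 3.31
SGD 3.31 × 95.682 = JPY 317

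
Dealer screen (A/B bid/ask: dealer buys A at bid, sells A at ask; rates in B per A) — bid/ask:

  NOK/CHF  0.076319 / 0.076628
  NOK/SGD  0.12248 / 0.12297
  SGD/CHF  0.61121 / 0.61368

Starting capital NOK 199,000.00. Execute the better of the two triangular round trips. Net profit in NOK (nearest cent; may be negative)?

Best loop NOK → CHF → SGD → NOK:
NOK 199,000.00 × 0.076319 (sell NOK at bid) = CHF 15,187.48
CHF 15,187.48 ÷ 0.61368 (buy SGD at ask) = SGD 24,748.21
SGD 24,748.21 ÷ 0.12297 (buy NOK at ask) = NOK 201,254.04

Net profit: NOK 2,254.04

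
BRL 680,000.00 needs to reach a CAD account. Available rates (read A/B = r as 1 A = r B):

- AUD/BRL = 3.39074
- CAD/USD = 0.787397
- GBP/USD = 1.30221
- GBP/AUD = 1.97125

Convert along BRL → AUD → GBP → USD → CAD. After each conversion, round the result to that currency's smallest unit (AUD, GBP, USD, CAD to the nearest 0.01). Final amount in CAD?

BRL 680,000.00 ÷ 3.39074 = AUD 200,546.19
AUD 200,546.19 ÷ 1.97125 = GBP 101,735.54
GBP 101,735.54 × 1.30221 = USD 132,481.04
USD 132,481.04 ÷ 0.787397 = CAD 168,251.90

CAD 168,251.90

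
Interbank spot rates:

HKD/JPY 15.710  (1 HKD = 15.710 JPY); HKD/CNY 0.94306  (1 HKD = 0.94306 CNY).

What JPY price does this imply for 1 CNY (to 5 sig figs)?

CNY/JPY = 16.659

1 CNY ÷ 0.94306 = 1.06038 HKD
1.06038 HKD × 15.710 = 16.6585 JPY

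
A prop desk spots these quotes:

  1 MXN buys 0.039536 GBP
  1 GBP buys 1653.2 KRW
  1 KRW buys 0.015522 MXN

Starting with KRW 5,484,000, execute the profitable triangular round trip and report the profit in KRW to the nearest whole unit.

Profitable loop is KRW → MXN → GBP → KRW:
KRW 5,484,000 × 0.015522 = MXN 85,122.65
MXN 85,122.65 × 0.039536 = GBP 3,365.41
GBP 3,365.41 × 1653.2 = KRW 5,563,694
Profit = KRW 5,563,694 − KRW 5,484,000

Profit: KRW 79,694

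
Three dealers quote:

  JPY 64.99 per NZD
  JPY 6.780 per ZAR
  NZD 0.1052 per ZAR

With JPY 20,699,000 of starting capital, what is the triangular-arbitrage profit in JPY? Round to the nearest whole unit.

Profit: JPY 173,859

Profitable loop is JPY → ZAR → NZD → JPY:
JPY 20,699,000 ÷ 6.780 = ZAR 3,052,949.85
ZAR 3,052,949.85 × 0.1052 = NZD 321,170.32
NZD 321,170.32 × 64.99 = JPY 20,872,859
Profit = JPY 20,872,859 − JPY 20,699,000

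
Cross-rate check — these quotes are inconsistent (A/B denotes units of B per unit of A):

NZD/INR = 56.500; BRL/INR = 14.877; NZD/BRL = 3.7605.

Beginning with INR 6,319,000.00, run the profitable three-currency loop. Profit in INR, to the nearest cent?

Profitable loop is INR → BRL → NZD → INR:
INR 6,319,000.00 ÷ 14.877 = BRL 424,749.61
BRL 424,749.61 ÷ 3.7605 = NZD 112,950.30
NZD 112,950.30 × 56.500 = INR 6,381,692.11
Profit = INR 6,381,692.11 − INR 6,319,000.00

Profit: INR 62,692.11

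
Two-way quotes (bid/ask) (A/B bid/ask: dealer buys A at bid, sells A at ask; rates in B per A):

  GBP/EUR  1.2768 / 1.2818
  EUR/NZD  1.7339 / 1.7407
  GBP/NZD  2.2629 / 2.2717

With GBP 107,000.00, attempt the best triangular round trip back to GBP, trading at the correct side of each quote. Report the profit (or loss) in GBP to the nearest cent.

Net profit: GBP 1,518.79

Best loop GBP → NZD → EUR → GBP:
GBP 107,000.00 × 2.2629 (sell GBP at bid) = NZD 242,130.30
NZD 242,130.30 ÷ 1.7407 (buy EUR at ask) = EUR 139,099.39
EUR 139,099.39 ÷ 1.2818 (buy GBP at ask) = GBP 108,518.79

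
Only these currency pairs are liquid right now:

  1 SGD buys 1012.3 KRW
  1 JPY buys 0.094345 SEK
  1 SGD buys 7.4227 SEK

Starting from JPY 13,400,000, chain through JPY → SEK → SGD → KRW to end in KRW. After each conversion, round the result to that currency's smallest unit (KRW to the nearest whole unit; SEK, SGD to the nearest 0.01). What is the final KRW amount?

KRW 172,413,397

JPY 13,400,000 × 0.094345 = SEK 1,264,223.00
SEK 1,264,223.00 ÷ 7.4227 = SGD 170,318.48
SGD 170,318.48 × 1012.3 = KRW 172,413,397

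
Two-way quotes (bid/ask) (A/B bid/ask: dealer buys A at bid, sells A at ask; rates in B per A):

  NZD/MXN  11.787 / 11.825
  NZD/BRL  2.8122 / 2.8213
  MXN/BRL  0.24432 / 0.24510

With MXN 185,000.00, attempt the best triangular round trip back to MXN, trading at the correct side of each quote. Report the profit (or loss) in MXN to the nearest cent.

Net profit: MXN 3,835.99

Best loop MXN → BRL → NZD → MXN:
MXN 185,000.00 × 0.24432 (sell MXN at bid) = BRL 45,199.20
BRL 45,199.20 ÷ 2.8213 (buy NZD at ask) = NZD 16,020.70
NZD 16,020.70 × 11.787 (sell NZD at bid) = MXN 188,835.99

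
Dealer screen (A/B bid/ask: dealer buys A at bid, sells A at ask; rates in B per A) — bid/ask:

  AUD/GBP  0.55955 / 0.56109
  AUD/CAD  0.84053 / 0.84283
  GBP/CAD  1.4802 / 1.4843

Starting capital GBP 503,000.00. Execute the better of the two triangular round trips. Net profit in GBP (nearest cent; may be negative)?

Best loop GBP → AUD → CAD → GBP:
GBP 503,000.00 ÷ 0.56109 (buy AUD at ask) = AUD 896,469.37
AUD 896,469.37 × 0.84053 (sell AUD at bid) = CAD 753,509.40
CAD 753,509.40 ÷ 1.4843 (buy GBP at ask) = GBP 507,653.04

Net profit: GBP 4,653.04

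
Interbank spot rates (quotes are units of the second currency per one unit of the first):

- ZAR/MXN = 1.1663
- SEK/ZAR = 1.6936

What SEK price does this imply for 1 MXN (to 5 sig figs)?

MXN/SEK = 0.50627

1 MXN ÷ 1.1663 = 0.857412 ZAR
0.857412 ZAR ÷ 1.6936 = 0.506266 SEK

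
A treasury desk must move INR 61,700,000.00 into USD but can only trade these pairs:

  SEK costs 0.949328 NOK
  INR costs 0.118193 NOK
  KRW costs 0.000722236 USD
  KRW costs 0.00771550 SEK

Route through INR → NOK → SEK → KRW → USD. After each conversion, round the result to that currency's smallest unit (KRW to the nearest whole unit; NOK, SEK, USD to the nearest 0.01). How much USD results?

USD 719,077.48

INR 61,700,000.00 × 0.118193 = NOK 7,292,508.10
NOK 7,292,508.10 ÷ 0.949328 = SEK 7,681,758.15
SEK 7,681,758.15 ÷ 0.00771550 = KRW 995,626,745
KRW 995,626,745 × 0.000722236 = USD 719,077.48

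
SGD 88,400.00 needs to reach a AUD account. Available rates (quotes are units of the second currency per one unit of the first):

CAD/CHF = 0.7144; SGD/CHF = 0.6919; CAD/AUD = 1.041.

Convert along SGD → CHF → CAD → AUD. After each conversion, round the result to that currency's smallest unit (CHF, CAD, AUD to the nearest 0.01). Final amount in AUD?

SGD 88,400.00 × 0.6919 = CHF 61,163.96
CHF 61,163.96 ÷ 0.7144 = CAD 85,615.85
CAD 85,615.85 × 1.041 = AUD 89,126.10

AUD 89,126.10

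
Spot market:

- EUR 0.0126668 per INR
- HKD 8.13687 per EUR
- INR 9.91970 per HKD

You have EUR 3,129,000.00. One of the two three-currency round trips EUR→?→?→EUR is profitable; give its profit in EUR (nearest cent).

Profit: EUR 70,104.24

Profitable loop is EUR → HKD → INR → EUR:
EUR 3,129,000.00 × 8.13687 = HKD 25,460,266.23
HKD 25,460,266.23 × 9.91970 = INR 252,558,202.92
INR 252,558,202.92 × 0.0126668 = EUR 3,199,104.24
Profit = EUR 3,199,104.24 − EUR 3,129,000.00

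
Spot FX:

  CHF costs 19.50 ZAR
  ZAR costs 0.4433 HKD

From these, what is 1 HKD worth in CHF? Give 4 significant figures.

HKD/CHF = 0.1157

1 HKD ÷ 0.4433 = 2.25581 ZAR
2.25581 ZAR ÷ 19.50 = 0.115682 CHF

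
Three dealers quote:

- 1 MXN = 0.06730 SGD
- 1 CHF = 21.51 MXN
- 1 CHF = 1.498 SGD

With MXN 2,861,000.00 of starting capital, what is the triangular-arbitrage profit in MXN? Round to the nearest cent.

Profit: MXN 99,562.25

Profitable loop is MXN → CHF → SGD → MXN:
MXN 2,861,000.00 ÷ 21.51 = CHF 133,007.90
CHF 133,007.90 × 1.498 = SGD 199,245.84
SGD 199,245.84 ÷ 0.06730 = MXN 2,960,562.25
Profit = MXN 2,960,562.25 − MXN 2,861,000.00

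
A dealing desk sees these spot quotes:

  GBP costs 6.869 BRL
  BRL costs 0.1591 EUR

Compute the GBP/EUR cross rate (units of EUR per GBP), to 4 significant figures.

GBP/EUR = 1.093

1 GBP × 6.869 = 6.869 BRL
6.869 BRL × 0.1591 = 1.09286 EUR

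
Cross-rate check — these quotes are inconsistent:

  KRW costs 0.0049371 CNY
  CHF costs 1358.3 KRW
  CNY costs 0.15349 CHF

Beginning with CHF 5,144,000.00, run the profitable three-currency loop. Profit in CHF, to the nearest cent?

Profitable loop is CHF → KRW → CNY → CHF:
CHF 5,144,000.00 × 1358.3 = KRW 6,987,095,200
KRW 6,987,095,200 × 0.0049371 = CNY 34,495,987.71
CNY 34,495,987.71 × 0.15349 = CHF 5,294,789.15
Profit = CHF 5,294,789.15 − CHF 5,144,000.00

Profit: CHF 150,789.15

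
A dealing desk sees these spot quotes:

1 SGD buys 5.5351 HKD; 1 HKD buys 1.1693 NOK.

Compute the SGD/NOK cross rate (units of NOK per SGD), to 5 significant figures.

SGD/NOK = 6.4722

1 SGD × 5.5351 = 5.5351 HKD
5.5351 HKD × 1.1693 = 6.47219 NOK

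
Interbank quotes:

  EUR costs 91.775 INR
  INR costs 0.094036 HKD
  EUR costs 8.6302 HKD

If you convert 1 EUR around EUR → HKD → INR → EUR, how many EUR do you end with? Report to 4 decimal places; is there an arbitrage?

Around EUR → HKD → INR → EUR: 1 × 8.6302 ÷ 0.094036 ÷ 91.775 = 1.000005
Product ≈ 1 (deviation 0.001%, within rounding noise).

1.0000 (no arbitrage)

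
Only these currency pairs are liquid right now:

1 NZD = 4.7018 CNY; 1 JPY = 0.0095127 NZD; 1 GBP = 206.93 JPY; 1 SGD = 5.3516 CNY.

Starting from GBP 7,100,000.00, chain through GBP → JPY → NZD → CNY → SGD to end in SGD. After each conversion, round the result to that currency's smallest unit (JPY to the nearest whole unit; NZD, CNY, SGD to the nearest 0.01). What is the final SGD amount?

GBP 7,100,000.00 × 206.93 = JPY 1,469,203,000
JPY 1,469,203,000 × 0.0095127 = NZD 13,976,087.38
NZD 13,976,087.38 × 4.7018 = CNY 65,712,767.64
CNY 65,712,767.64 ÷ 5.3516 = SGD 12,279,088.06

SGD 12,279,088.06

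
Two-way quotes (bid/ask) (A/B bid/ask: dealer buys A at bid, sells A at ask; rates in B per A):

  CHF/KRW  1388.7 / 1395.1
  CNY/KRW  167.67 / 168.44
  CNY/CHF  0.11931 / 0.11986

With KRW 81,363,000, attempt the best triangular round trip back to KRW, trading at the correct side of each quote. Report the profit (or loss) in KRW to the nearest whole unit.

Net profit: KRW 220,570

Best loop KRW → CHF → CNY → KRW:
KRW 81,363,000 ÷ 1395.1 (buy CHF at ask) = CHF 58,320.55
CHF 58,320.55 ÷ 0.11986 (buy CNY at ask) = CNY 486,572.26
CNY 486,572.26 × 167.67 (sell CNY at bid) = KRW 81,583,570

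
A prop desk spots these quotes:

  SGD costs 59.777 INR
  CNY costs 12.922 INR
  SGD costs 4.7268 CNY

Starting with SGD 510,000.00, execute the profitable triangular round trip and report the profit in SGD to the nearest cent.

Profitable loop is SGD → CNY → INR → SGD:
SGD 510,000.00 × 4.7268 = CNY 2,410,668.00
CNY 2,410,668.00 × 12.922 = INR 31,150,651.90
INR 31,150,651.90 ÷ 59.777 = SGD 521,114.34
Profit = SGD 521,114.34 − SGD 510,000.00

Profit: SGD 11,114.34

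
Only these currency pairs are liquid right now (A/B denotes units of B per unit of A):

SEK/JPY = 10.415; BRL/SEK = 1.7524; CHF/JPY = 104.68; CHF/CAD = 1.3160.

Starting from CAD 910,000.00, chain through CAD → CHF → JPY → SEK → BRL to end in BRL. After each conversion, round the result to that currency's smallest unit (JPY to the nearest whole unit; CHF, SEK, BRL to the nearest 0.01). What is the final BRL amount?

CAD 910,000.00 ÷ 1.3160 = CHF 691,489.36
CHF 691,489.36 × 104.68 = JPY 72,385,106
JPY 72,385,106 ÷ 10.415 = SEK 6,950,082.19
SEK 6,950,082.19 ÷ 1.7524 = BRL 3,966,036.40

BRL 3,966,036.40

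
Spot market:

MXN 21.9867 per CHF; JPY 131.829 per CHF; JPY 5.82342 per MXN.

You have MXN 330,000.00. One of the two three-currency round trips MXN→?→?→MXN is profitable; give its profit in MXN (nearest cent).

Profitable loop is MXN → CHF → JPY → MXN:
MXN 330,000.00 ÷ 21.9867 = CHF 15,009.07
CHF 15,009.07 × 131.829 = JPY 1,978,631
JPY 1,978,631 ÷ 5.82342 = MXN 339,771.33
Profit = MXN 339,771.33 − MXN 330,000.00

Profit: MXN 9,771.33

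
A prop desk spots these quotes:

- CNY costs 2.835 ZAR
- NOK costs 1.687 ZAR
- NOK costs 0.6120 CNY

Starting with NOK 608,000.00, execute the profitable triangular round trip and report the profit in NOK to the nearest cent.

Profitable loop is NOK → CNY → ZAR → NOK:
NOK 608,000.00 × 0.6120 = CNY 372,096.00
CNY 372,096.00 × 2.835 = ZAR 1,054,892.16
ZAR 1,054,892.16 ÷ 1.687 = NOK 625,306.56
Profit = NOK 625,306.56 − NOK 608,000.00

Profit: NOK 17,306.56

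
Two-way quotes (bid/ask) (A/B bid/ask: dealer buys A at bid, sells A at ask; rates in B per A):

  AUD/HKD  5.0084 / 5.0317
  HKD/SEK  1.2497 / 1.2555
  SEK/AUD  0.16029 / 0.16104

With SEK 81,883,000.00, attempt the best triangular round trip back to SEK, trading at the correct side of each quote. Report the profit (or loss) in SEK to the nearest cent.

Net profit: SEK 266,505.10

Best loop SEK → AUD → HKD → SEK:
SEK 81,883,000.00 × 0.16029 (sell SEK at bid) = AUD 13,125,026.07
AUD 13,125,026.07 × 5.0084 (sell AUD at bid) = HKD 65,735,380.57
HKD 65,735,380.57 × 1.2497 (sell HKD at bid) = SEK 82,149,505.10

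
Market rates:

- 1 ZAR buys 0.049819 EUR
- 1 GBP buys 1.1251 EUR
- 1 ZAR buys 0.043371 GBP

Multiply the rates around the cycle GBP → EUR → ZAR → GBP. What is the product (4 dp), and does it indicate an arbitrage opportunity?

Around GBP → EUR → ZAR → GBP: 1 × 1.1251 ÷ 0.049819 × 0.043371 = 0.979480
Product < 1; profitable direction is GBP → ZAR → EUR → GBP.

0.9795 (arbitrage exists)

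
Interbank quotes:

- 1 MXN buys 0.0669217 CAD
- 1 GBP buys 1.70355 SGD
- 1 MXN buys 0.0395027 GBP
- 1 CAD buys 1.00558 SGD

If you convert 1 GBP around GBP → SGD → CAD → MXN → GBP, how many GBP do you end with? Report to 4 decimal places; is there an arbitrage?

Around GBP → SGD → CAD → MXN → GBP: 1 × 1.70355 ÷ 1.00558 ÷ 0.0669217 × 0.0395027 = 0.999996
Product ≈ 1 (deviation 0.000%, within rounding noise).

1.0000 (no arbitrage)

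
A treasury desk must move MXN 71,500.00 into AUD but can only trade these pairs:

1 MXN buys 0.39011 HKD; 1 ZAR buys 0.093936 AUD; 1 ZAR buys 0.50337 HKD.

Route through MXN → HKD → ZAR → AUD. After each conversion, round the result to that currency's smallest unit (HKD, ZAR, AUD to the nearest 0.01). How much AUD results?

MXN 71,500.00 × 0.39011 = HKD 27,892.87
HKD 27,892.87 ÷ 0.50337 = ZAR 55,412.26
ZAR 55,412.26 × 0.093936 = AUD 5,205.21

AUD 5,205.21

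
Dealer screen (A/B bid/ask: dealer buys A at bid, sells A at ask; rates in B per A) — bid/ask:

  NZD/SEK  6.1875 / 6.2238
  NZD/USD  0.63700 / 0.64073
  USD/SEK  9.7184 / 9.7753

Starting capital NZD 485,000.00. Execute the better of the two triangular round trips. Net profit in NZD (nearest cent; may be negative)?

Net result: NZD -2,585.54 (no profitable arbitrage after spreads)

Best loop NZD → USD → SEK → NZD:
NZD 485,000.00 × 0.63700 (sell NZD at bid) = USD 308,945.00
USD 308,945.00 × 9.7184 (sell USD at bid) = SEK 3,002,451.09
SEK 3,002,451.09 ÷ 6.2238 (buy NZD at ask) = NZD 482,414.46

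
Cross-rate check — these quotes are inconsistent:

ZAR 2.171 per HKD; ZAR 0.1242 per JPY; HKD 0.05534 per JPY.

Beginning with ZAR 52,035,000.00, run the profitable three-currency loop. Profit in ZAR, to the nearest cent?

Profit: ZAR 1,757,060.04

Profitable loop is ZAR → HKD → JPY → ZAR:
ZAR 52,035,000.00 ÷ 2.171 = HKD 23,968,217.41
HKD 23,968,217.41 ÷ 0.05534 = JPY 433,108,374
JPY 433,108,374 × 0.1242 = ZAR 53,792,060.04
Profit = ZAR 53,792,060.04 − ZAR 52,035,000.00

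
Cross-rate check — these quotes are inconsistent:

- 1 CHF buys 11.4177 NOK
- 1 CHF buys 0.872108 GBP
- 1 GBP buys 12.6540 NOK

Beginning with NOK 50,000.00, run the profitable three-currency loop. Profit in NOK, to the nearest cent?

Profit: NOK 1,730.96

Profitable loop is NOK → GBP → CHF → NOK:
NOK 50,000.00 ÷ 12.6540 = GBP 3,951.32
GBP 3,951.32 ÷ 0.872108 = CHF 4,530.77
CHF 4,530.77 × 11.4177 = NOK 51,730.96
Profit = NOK 51,730.96 − NOK 50,000.00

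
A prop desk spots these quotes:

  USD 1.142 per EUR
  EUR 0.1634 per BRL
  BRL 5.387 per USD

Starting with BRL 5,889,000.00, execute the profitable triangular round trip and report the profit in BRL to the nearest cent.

Profit: BRL 30,795.25

Profitable loop is BRL → EUR → USD → BRL:
BRL 5,889,000.00 × 0.1634 = EUR 962,262.60
EUR 962,262.60 × 1.142 = USD 1,098,903.89
USD 1,098,903.89 × 5.387 = BRL 5,919,795.25
Profit = BRL 5,919,795.25 − BRL 5,889,000.00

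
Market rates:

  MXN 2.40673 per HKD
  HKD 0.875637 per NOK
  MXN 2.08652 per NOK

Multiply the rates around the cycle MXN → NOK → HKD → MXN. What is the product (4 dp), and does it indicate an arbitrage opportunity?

1.0100 (arbitrage exists)

Around MXN → NOK → HKD → MXN: 1 ÷ 2.08652 × 0.875637 × 2.40673 = 1.010018
Product > 1; profitable direction is MXN → NOK → HKD → MXN.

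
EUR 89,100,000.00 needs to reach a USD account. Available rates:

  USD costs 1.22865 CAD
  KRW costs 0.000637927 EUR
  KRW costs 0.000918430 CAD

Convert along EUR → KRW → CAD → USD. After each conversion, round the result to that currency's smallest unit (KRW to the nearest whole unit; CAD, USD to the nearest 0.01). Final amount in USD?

EUR 89,100,000.00 ÷ 0.000637927 = KRW 139,671,153,596
KRW 139,671,153,596 × 0.000918430 = CAD 128,278,177.60
CAD 128,278,177.60 ÷ 1.22865 = USD 104,405,793.02

USD 104,405,793.02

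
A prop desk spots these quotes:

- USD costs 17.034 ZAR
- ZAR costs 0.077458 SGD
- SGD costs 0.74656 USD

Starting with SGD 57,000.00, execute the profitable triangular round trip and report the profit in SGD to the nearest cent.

Profitable loop is SGD → ZAR → USD → SGD:
SGD 57,000.00 ÷ 0.077458 = ZAR 735,882.67
ZAR 735,882.67 ÷ 17.034 = USD 43,200.81
USD 43,200.81 ÷ 0.74656 = SGD 57,866.50
Profit = SGD 57,866.50 − SGD 57,000.00

Profit: SGD 866.50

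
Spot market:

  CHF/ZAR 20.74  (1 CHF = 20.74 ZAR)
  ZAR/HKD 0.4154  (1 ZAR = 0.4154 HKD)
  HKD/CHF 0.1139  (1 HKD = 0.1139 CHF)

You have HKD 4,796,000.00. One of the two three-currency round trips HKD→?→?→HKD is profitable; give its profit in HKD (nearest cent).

Profitable loop is HKD → ZAR → CHF → HKD:
HKD 4,796,000.00 ÷ 0.4154 = ZAR 11,545,498.31
ZAR 11,545,498.31 ÷ 20.74 = CHF 556,677.84
CHF 556,677.84 ÷ 0.1139 = HKD 4,887,426.13
Profit = HKD 4,887,426.13 − HKD 4,796,000.00

Profit: HKD 91,426.13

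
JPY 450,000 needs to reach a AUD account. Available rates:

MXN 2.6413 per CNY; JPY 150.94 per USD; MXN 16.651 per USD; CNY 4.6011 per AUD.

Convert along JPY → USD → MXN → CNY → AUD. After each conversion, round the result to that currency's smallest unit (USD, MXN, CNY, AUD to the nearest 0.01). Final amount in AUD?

AUD 4,084.79

JPY 450,000 ÷ 150.94 = USD 2,981.32
USD 2,981.32 × 16.651 = MXN 49,641.96
MXN 49,641.96 ÷ 2.6413 = CNY 18,794.52
CNY 18,794.52 ÷ 4.6011 = AUD 4,084.79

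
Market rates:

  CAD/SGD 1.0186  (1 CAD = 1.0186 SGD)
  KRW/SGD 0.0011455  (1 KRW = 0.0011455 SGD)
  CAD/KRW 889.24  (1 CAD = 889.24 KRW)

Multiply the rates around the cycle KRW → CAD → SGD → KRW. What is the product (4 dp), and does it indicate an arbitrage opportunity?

Around KRW → CAD → SGD → KRW: 1 ÷ 889.24 × 1.0186 ÷ 0.0011455 = 0.999976
Product ≈ 1 (deviation 0.002%, within rounding noise).

1.0000 (no arbitrage)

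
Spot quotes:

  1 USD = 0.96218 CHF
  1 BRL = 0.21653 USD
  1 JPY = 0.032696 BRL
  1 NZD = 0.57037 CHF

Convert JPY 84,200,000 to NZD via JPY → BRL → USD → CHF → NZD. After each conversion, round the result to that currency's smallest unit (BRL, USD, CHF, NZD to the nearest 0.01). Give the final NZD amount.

NZD 1,005,598.09

JPY 84,200,000 × 0.032696 = BRL 2,753,003.20
BRL 2,753,003.20 × 0.21653 = USD 596,107.78
USD 596,107.78 × 0.96218 = CHF 573,562.98
CHF 573,562.98 ÷ 0.57037 = NZD 1,005,598.09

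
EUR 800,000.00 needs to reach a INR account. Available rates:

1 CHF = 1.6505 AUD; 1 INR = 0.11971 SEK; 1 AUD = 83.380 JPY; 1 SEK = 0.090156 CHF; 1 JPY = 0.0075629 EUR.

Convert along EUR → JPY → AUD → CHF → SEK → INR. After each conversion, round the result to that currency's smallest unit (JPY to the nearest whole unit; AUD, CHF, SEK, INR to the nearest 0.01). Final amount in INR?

EUR 800,000.00 ÷ 0.0075629 = JPY 105,779,529
JPY 105,779,529 ÷ 83.380 = AUD 1,268,643.91
AUD 1,268,643.91 ÷ 1.6505 = CHF 768,642.18
CHF 768,642.18 ÷ 0.090156 = SEK 8,525,690.80
SEK 8,525,690.80 ÷ 0.11971 = INR 71,219,537.21

INR 71,219,537.21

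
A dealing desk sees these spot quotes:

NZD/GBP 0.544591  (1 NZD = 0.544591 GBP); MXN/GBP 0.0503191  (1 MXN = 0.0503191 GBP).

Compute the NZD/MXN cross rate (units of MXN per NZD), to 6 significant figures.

1 NZD × 0.544591 = 0.544591 GBP
0.544591 GBP ÷ 0.0503191 = 10.8227 MXN

NZD/MXN = 10.8227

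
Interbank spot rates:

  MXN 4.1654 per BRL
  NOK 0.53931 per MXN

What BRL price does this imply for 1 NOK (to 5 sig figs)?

NOK/BRL = 0.44515

1 NOK ÷ 0.53931 = 1.85422 MXN
1.85422 MXN ÷ 4.1654 = 0.445148 BRL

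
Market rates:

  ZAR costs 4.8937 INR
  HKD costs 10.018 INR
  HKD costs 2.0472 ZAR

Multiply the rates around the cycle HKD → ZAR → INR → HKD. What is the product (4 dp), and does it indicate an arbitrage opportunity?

Around HKD → ZAR → INR → HKD: 1 × 2.0472 × 4.8937 ÷ 10.018 = 1.000038
Product ≈ 1 (deviation 0.004%, within rounding noise).

1.0000 (no arbitrage)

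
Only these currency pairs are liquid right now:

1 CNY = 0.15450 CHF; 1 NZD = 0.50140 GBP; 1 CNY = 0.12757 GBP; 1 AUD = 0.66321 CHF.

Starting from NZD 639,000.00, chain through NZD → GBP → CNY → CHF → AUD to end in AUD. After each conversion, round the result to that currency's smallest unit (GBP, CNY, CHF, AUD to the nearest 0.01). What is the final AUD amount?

NZD 639,000.00 × 0.50140 = GBP 320,394.60
GBP 320,394.60 ÷ 0.12757 = CNY 2,511,519.95
CNY 2,511,519.95 × 0.15450 = CHF 388,029.83
CHF 388,029.83 ÷ 0.66321 = AUD 585,078.38

AUD 585,078.38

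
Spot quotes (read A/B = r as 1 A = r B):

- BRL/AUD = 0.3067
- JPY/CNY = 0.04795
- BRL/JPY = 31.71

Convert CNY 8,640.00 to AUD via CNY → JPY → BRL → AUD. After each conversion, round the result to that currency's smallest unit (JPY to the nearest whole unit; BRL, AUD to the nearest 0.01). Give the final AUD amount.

AUD 1,742.78

CNY 8,640.00 ÷ 0.04795 = JPY 180,188
JPY 180,188 ÷ 31.71 = BRL 5,682.37
BRL 5,682.37 × 0.3067 = AUD 1,742.78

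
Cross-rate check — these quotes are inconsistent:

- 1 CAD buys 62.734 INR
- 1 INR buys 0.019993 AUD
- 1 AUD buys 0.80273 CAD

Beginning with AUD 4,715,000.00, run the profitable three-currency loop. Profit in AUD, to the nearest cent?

Profitable loop is AUD → CAD → INR → AUD:
AUD 4,715,000.00 × 0.80273 = CAD 3,784,871.95
CAD 3,784,871.95 × 62.734 = INR 237,440,156.91
INR 237,440,156.91 × 0.019993 = AUD 4,747,141.06
Profit = AUD 4,747,141.06 − AUD 4,715,000.00

Profit: AUD 32,141.06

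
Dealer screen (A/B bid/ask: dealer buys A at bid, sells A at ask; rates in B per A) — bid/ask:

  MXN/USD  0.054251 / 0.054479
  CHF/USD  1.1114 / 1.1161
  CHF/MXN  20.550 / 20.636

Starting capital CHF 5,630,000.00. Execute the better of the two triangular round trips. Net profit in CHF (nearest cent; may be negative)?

Best loop CHF → MXN → USD → CHF:
CHF 5,630,000.00 × 20.550 (sell CHF at bid) = MXN 115,696,500.00
MXN 115,696,500.00 × 0.054251 (sell MXN at bid) = USD 6,276,650.82
USD 6,276,650.82 ÷ 1.1161 (buy CHF at ask) = CHF 5,623,735.17

Net result: CHF -6,264.83 (no profitable arbitrage after spreads)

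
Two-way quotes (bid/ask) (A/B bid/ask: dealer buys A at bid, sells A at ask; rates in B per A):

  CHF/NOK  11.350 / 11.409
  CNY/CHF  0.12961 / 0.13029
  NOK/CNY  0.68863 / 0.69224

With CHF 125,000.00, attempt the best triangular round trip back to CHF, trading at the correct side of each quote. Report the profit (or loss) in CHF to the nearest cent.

Net profit: CHF 1,628.17

Best loop CHF → NOK → CNY → CHF:
CHF 125,000.00 × 11.350 (sell CHF at bid) = NOK 1,418,750.00
NOK 1,418,750.00 × 0.68863 (sell NOK at bid) = CNY 976,993.81
CNY 976,993.81 × 0.12961 (sell CNY at bid) = CHF 126,628.17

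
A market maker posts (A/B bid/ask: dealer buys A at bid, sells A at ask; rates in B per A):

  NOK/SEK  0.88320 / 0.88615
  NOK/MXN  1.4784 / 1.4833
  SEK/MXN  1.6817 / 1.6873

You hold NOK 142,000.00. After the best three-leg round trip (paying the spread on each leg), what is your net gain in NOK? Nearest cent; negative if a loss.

Best loop NOK → SEK → MXN → NOK:
NOK 142,000.00 × 0.88320 (sell NOK at bid) = SEK 125,414.40
SEK 125,414.40 × 1.6817 (sell SEK at bid) = MXN 210,909.40
MXN 210,909.40 ÷ 1.4833 (buy NOK at ask) = NOK 142,189.31

Net profit: NOK 189.31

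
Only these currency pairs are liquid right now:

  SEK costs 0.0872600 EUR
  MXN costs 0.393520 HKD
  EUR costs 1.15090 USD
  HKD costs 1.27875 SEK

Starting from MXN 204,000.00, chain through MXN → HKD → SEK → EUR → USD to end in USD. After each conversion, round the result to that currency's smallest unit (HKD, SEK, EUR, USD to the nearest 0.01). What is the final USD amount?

MXN 204,000.00 × 0.393520 = HKD 80,278.08
HKD 80,278.08 × 1.27875 = SEK 102,655.59
SEK 102,655.59 × 0.0872600 = EUR 8,957.73
EUR 8,957.73 × 1.15090 = USD 10,309.45

USD 10,309.45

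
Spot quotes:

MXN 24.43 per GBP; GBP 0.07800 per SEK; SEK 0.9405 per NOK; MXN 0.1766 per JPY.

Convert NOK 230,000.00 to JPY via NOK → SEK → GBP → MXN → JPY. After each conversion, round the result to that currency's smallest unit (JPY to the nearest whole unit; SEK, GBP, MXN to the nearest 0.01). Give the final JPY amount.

NOK 230,000.00 × 0.9405 = SEK 216,315.00
SEK 216,315.00 × 0.07800 = GBP 16,872.57
GBP 16,872.57 × 24.43 = MXN 412,196.89
MXN 412,196.89 ÷ 0.1766 = JPY 2,334,071

JPY 2,334,071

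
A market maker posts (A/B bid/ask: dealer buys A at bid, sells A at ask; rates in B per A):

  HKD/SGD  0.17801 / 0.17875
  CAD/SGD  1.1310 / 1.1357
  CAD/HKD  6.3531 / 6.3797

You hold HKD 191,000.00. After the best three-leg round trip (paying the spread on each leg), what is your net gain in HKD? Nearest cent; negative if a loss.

Net result: HKD -804.68 (no profitable arbitrage after spreads)

Best loop HKD → SGD → CAD → HKD:
HKD 191,000.00 × 0.17801 (sell HKD at bid) = SGD 33,999.91
SGD 33,999.91 ÷ 1.1357 (buy CAD at ask) = CAD 29,937.40
CAD 29,937.40 × 6.3531 (sell CAD at bid) = HKD 190,195.32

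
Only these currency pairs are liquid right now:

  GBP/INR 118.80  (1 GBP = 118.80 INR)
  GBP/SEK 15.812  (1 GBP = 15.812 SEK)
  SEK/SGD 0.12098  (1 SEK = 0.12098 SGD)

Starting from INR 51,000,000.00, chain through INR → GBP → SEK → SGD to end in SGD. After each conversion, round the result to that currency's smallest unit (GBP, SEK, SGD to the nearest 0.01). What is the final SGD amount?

INR 51,000,000.00 ÷ 118.80 = GBP 429,292.93
GBP 429,292.93 × 15.812 = SEK 6,787,979.81
SEK 6,787,979.81 × 0.12098 = SGD 821,209.80

SGD 821,209.80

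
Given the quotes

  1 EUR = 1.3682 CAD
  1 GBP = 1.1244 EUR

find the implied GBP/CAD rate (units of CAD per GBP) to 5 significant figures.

1 GBP × 1.1244 = 1.1244 EUR
1.1244 EUR × 1.3682 = 1.5384 CAD

GBP/CAD = 1.5384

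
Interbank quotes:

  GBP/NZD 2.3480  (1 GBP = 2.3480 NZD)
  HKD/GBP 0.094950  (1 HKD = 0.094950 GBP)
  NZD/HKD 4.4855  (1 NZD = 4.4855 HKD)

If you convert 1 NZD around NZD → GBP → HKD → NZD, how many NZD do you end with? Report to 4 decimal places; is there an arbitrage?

1.0000 (no arbitrage)

Around NZD → GBP → HKD → NZD: 1 ÷ 2.3480 ÷ 0.094950 ÷ 4.4855 = 0.999991
Product ≈ 1 (deviation 0.001%, within rounding noise).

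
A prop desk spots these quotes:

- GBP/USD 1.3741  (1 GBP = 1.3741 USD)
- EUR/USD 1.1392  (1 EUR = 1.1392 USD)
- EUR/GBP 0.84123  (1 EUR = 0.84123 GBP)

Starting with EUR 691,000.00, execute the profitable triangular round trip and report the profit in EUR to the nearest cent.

Profitable loop is EUR → GBP → USD → EUR:
EUR 691,000.00 × 0.84123 = GBP 581,289.93
GBP 581,289.93 × 1.3741 = USD 798,750.49
USD 798,750.49 ÷ 1.1392 = EUR 701,150.36
Profit = EUR 701,150.36 − EUR 691,000.00

Profit: EUR 10,150.36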